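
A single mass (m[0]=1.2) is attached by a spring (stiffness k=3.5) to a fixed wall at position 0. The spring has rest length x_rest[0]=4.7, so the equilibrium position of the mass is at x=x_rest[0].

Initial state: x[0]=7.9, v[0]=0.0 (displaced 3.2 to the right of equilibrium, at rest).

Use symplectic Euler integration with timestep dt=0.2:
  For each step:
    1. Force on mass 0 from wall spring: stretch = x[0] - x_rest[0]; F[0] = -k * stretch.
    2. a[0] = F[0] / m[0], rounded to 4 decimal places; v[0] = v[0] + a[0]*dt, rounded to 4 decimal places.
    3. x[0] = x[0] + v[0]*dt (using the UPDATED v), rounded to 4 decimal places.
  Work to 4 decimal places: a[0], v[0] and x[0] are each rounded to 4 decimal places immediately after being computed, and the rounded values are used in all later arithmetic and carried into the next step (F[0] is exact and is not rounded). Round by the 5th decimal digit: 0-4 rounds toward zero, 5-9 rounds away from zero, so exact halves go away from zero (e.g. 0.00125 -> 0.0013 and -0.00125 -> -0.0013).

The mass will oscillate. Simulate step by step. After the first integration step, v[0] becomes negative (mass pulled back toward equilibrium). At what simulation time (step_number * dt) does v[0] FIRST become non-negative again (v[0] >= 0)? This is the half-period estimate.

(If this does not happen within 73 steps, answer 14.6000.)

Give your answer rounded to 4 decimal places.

Step 0: x=[7.9000] v=[0.0000]
Step 1: x=[7.5267] v=[-1.8667]
Step 2: x=[6.8236] v=[-3.5156]
Step 3: x=[5.8727] v=[-4.7544]
Step 4: x=[4.7850] v=[-5.4385]
Step 5: x=[3.6874] v=[-5.4881]
Step 6: x=[2.7079] v=[-4.8974]
Step 7: x=[1.9608] v=[-3.7353]
Step 8: x=[1.5333] v=[-2.1374]
Step 9: x=[1.4753] v=[-0.2902]
Step 10: x=[1.7935] v=[1.5909]
First v>=0 after going negative at step 10, time=2.0000

Answer: 2.0000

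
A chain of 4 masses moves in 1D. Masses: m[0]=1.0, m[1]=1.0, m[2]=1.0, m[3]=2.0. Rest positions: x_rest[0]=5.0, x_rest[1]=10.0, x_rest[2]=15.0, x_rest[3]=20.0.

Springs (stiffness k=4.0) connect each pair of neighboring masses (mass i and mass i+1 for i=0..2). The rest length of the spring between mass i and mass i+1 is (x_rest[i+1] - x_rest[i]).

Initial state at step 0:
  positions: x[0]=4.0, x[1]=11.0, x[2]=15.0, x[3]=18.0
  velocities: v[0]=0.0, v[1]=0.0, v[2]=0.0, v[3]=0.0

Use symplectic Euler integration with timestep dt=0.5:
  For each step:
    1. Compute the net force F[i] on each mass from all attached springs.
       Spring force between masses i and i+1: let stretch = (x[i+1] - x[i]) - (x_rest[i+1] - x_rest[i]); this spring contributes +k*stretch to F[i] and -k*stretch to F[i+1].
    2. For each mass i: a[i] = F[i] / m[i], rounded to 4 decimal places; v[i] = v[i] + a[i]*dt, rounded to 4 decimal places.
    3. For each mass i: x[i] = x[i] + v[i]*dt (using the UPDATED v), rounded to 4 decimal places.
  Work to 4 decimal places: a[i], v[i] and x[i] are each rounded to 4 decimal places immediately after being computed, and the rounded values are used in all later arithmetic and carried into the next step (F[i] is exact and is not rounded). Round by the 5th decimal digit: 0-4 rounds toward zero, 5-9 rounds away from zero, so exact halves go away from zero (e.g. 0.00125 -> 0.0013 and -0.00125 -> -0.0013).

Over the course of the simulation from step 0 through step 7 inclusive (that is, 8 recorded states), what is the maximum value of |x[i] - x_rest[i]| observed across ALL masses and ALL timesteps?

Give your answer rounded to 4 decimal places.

Step 0: x=[4.0000 11.0000 15.0000 18.0000] v=[0.0000 0.0000 0.0000 0.0000]
Step 1: x=[6.0000 8.0000 14.0000 19.0000] v=[4.0000 -6.0000 -2.0000 2.0000]
Step 2: x=[5.0000 9.0000 12.0000 20.0000] v=[-2.0000 2.0000 -4.0000 2.0000]
Step 3: x=[3.0000 9.0000 15.0000 19.5000] v=[-4.0000 0.0000 6.0000 -1.0000]
Step 4: x=[2.0000 9.0000 16.5000 19.2500] v=[-2.0000 0.0000 3.0000 -0.5000]
Step 5: x=[3.0000 9.5000 13.2500 20.1250] v=[2.0000 1.0000 -6.5000 1.7500]
Step 6: x=[5.5000 7.2500 13.1250 20.0625] v=[5.0000 -4.5000 -0.2500 -0.1250]
Step 7: x=[4.7500 9.1250 14.0625 19.0313] v=[-1.5000 3.7500 1.8750 -2.0625]
Max displacement = 3.0000

Answer: 3.0000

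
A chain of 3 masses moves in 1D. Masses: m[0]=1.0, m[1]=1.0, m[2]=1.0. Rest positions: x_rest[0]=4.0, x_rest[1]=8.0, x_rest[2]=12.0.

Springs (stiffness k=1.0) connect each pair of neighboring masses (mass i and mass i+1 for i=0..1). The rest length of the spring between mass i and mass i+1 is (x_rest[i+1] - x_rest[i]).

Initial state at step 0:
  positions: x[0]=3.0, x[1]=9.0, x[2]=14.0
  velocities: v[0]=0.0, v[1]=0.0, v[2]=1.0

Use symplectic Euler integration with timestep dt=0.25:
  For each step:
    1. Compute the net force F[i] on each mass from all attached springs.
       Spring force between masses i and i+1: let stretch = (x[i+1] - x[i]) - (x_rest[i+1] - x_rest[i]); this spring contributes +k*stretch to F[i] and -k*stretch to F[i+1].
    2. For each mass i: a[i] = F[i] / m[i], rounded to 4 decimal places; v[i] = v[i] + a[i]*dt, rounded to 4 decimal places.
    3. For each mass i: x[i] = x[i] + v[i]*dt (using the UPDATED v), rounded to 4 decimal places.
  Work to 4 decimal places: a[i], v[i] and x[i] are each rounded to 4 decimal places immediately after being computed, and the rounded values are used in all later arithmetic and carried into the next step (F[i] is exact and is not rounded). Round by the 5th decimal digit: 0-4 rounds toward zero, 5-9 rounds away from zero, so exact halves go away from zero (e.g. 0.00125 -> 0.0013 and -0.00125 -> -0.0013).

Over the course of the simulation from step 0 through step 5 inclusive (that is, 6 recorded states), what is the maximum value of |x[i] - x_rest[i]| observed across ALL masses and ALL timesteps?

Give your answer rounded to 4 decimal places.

Step 0: x=[3.0000 9.0000 14.0000] v=[0.0000 0.0000 1.0000]
Step 1: x=[3.1250 8.9375 14.1875] v=[0.5000 -0.2500 0.7500]
Step 2: x=[3.3633 8.8399 14.2969] v=[0.9531 -0.3906 0.4375]
Step 3: x=[3.6939 8.7410 14.3152] v=[1.3223 -0.3955 0.0733]
Step 4: x=[4.0899 8.6751 14.2351] v=[1.5841 -0.2637 -0.3203]
Step 5: x=[4.5225 8.6701 14.0575] v=[1.7304 -0.0200 -0.7103]
Max displacement = 2.3152

Answer: 2.3152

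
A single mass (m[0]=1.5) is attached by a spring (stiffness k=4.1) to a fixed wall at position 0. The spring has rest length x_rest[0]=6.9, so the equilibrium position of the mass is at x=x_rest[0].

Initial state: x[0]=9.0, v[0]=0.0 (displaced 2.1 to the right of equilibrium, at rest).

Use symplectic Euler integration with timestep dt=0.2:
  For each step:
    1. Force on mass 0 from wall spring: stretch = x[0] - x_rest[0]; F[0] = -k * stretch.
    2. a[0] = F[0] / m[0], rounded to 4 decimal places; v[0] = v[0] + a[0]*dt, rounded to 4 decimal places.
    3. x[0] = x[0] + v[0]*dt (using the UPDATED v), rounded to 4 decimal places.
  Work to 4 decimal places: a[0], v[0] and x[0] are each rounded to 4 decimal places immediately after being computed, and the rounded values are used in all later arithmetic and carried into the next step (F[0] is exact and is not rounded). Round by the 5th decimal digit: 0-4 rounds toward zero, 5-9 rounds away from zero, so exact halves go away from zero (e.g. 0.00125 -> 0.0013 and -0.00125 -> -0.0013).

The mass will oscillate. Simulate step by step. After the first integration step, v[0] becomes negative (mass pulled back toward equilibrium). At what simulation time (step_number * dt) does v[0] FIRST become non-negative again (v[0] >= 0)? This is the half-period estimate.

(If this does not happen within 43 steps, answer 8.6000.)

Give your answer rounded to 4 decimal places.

Step 0: x=[9.0000] v=[0.0000]
Step 1: x=[8.7704] v=[-1.1480]
Step 2: x=[8.3363] v=[-2.1705]
Step 3: x=[7.7452] v=[-2.9557]
Step 4: x=[7.0617] v=[-3.4177]
Step 5: x=[6.3605] v=[-3.5061]
Step 6: x=[5.7183] v=[-3.2112]
Step 7: x=[5.2053] v=[-2.5652]
Step 8: x=[4.8775] v=[-1.6388]
Step 9: x=[4.7709] v=[-0.5332]
Step 10: x=[4.8970] v=[0.6307]
First v>=0 after going negative at step 10, time=2.0000

Answer: 2.0000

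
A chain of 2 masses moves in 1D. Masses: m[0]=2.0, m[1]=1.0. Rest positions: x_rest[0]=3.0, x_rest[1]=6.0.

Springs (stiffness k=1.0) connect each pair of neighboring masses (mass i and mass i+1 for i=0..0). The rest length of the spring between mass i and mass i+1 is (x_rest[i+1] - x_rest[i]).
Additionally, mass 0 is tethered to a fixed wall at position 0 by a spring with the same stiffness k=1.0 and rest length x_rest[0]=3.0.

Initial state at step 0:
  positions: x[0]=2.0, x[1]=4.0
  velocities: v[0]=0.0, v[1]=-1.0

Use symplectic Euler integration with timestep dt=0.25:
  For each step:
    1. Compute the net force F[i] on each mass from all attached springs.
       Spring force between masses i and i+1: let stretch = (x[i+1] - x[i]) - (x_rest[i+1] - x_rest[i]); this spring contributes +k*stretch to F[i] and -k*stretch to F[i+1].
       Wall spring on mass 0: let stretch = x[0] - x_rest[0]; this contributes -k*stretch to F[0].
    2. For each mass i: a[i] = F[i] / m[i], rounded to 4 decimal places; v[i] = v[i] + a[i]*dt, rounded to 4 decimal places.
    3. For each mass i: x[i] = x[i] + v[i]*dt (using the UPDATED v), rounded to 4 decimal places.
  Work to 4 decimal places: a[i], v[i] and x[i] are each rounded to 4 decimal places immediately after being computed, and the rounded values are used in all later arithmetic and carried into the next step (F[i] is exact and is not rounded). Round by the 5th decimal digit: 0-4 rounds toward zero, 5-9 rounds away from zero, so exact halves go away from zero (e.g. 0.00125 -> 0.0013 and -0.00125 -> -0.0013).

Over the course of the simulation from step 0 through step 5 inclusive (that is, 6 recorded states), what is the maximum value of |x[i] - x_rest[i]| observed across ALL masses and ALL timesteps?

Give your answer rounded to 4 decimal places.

Answer: 2.3331

Derivation:
Step 0: x=[2.0000 4.0000] v=[0.0000 -1.0000]
Step 1: x=[2.0000 3.8125] v=[0.0000 -0.7500]
Step 2: x=[1.9941 3.6992] v=[-0.0235 -0.4531]
Step 3: x=[1.9792 3.6669] v=[-0.0596 -0.1294]
Step 4: x=[1.9552 3.7166] v=[-0.0961 0.1987]
Step 5: x=[1.9251 3.8437] v=[-0.1203 0.5084]
Max displacement = 2.3331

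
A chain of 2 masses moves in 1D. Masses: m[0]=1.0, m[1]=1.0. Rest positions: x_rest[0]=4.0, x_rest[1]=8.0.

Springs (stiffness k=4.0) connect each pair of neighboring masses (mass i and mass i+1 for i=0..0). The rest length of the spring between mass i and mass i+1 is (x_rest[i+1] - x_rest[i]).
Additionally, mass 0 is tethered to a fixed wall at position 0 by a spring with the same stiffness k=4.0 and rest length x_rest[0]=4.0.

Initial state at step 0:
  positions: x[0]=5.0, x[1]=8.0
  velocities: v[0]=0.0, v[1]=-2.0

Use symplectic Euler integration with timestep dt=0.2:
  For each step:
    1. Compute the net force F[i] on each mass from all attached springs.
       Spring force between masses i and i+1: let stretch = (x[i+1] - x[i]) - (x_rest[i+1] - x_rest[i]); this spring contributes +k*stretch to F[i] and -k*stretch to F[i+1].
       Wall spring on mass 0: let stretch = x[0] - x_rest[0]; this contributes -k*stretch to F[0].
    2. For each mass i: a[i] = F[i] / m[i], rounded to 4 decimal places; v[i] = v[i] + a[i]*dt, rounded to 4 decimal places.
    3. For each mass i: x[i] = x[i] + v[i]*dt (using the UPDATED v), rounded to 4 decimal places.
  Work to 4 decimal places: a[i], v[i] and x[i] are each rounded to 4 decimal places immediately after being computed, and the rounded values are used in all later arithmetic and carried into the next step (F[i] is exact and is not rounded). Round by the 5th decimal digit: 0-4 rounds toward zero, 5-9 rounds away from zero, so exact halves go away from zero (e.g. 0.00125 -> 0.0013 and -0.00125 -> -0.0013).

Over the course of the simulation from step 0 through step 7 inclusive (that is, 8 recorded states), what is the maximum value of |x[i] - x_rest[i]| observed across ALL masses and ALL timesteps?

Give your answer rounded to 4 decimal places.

Answer: 1.3540

Derivation:
Step 0: x=[5.0000 8.0000] v=[0.0000 -2.0000]
Step 1: x=[4.6800 7.7600] v=[-1.6000 -1.2000]
Step 2: x=[4.1040 7.6672] v=[-2.8800 -0.4640]
Step 3: x=[3.4415 7.6443] v=[-3.3126 -0.1146]
Step 4: x=[2.9008 7.5889] v=[-2.7036 -0.2768]
Step 5: x=[2.6460 7.4234] v=[-1.2738 -0.8273]
Step 6: x=[2.7323 7.1336] v=[0.4313 -1.4492]
Step 7: x=[3.0856 6.7796] v=[1.7665 -1.7702]
Max displacement = 1.3540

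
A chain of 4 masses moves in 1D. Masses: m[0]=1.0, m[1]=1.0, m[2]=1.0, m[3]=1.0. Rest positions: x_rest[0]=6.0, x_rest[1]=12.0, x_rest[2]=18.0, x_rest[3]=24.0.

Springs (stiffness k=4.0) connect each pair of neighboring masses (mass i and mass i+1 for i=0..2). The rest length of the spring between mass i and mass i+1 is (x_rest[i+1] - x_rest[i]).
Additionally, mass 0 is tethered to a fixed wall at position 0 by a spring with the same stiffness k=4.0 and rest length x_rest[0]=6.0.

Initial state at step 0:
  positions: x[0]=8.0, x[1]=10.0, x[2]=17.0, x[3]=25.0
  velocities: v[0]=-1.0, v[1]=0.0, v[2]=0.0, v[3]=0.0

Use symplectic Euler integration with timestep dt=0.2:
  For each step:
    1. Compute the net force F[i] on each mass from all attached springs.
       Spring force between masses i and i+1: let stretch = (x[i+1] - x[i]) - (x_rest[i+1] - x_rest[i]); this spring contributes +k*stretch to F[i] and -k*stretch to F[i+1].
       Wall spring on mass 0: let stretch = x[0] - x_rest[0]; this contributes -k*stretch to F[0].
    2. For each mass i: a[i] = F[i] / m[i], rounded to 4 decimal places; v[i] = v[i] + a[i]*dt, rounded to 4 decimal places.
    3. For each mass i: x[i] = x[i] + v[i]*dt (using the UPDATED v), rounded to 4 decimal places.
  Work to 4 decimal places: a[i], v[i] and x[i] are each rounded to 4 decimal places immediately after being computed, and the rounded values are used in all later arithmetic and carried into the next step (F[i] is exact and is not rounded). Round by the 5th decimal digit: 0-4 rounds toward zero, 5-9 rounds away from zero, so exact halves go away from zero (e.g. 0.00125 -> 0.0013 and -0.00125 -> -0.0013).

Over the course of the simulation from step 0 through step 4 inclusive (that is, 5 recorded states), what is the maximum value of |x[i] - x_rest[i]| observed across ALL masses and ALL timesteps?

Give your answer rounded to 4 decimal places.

Step 0: x=[8.0000 10.0000 17.0000 25.0000] v=[-1.0000 0.0000 0.0000 0.0000]
Step 1: x=[6.8400 10.8000 17.1600 24.6800] v=[-5.8000 4.0000 0.8000 -1.6000]
Step 2: x=[5.2192 11.9840 17.5056 24.1168] v=[-8.1040 5.9200 1.7280 -2.8160]
Step 3: x=[3.8457 12.9691 18.0255 23.4558] v=[-6.8675 4.9254 2.5997 -3.3050]
Step 4: x=[3.3166 13.3035 18.6053 22.8860] v=[-2.6453 1.6718 2.8988 -2.8492]
Max displacement = 2.6834

Answer: 2.6834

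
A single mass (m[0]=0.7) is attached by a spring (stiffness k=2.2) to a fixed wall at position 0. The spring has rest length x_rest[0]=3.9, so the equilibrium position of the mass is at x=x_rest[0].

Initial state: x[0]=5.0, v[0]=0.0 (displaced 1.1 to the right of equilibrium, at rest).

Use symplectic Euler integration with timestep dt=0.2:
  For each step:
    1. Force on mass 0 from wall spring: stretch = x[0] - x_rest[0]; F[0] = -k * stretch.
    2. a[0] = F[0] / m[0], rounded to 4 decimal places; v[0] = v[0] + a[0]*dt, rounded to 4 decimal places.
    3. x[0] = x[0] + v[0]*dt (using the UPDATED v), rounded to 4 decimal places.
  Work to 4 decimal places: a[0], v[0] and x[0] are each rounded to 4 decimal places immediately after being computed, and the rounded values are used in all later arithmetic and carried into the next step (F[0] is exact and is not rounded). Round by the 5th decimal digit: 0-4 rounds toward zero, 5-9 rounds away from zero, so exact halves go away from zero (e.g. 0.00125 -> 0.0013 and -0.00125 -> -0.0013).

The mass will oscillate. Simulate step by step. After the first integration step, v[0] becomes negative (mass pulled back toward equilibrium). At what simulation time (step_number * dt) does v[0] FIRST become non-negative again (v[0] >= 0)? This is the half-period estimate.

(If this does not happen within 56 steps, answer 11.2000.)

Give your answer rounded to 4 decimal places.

Answer: 1.8000

Derivation:
Step 0: x=[5.0000] v=[0.0000]
Step 1: x=[4.8617] v=[-0.6914]
Step 2: x=[4.6025] v=[-1.2959]
Step 3: x=[4.2550] v=[-1.7375]
Step 4: x=[3.8629] v=[-1.9606]
Step 5: x=[3.4754] v=[-1.9373]
Step 6: x=[3.1413] v=[-1.6704]
Step 7: x=[2.9026] v=[-1.1935]
Step 8: x=[2.7893] v=[-0.5666]
Step 9: x=[2.8156] v=[0.1316]
First v>=0 after going negative at step 9, time=1.8000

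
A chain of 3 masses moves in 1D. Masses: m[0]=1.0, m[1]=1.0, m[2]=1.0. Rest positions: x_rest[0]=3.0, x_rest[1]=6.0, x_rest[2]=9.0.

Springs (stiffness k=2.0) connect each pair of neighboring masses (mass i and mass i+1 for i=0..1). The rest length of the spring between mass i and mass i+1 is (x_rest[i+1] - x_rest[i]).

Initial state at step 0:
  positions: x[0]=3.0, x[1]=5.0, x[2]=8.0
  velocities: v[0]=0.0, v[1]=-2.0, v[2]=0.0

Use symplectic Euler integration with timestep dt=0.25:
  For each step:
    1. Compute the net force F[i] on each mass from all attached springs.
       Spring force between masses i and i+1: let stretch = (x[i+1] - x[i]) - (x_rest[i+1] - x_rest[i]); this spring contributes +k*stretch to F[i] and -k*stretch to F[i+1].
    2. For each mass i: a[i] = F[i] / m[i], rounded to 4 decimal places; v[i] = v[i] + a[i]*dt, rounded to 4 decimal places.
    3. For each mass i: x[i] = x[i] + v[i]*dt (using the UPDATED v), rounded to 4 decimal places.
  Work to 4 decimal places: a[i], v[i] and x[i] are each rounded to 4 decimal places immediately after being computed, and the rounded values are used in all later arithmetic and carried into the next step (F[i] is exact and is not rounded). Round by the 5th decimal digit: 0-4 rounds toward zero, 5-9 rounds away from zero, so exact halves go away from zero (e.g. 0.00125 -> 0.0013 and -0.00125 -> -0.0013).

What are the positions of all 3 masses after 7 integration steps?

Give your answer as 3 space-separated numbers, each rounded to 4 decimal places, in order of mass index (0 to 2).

Step 0: x=[3.0000 5.0000 8.0000] v=[0.0000 -2.0000 0.0000]
Step 1: x=[2.8750 4.6250 8.0000] v=[-0.5000 -1.5000 0.0000]
Step 2: x=[2.5938 4.4531 7.9531] v=[-1.1250 -0.6875 -0.1875]
Step 3: x=[2.1700 4.4863 7.8437] v=[-1.6954 0.1329 -0.4375]
Step 4: x=[1.6607 4.6497 7.6897] v=[-2.0373 0.6535 -0.6162]
Step 5: x=[1.1500 4.8195 7.5307] v=[-2.0428 0.6790 -0.6362]
Step 6: x=[0.7230 4.8695 7.4078] v=[-1.7081 0.1999 -0.4918]
Step 7: x=[0.4393 4.7185 7.3426] v=[-1.1349 -0.6042 -0.2610]

Answer: 0.4393 4.7185 7.3426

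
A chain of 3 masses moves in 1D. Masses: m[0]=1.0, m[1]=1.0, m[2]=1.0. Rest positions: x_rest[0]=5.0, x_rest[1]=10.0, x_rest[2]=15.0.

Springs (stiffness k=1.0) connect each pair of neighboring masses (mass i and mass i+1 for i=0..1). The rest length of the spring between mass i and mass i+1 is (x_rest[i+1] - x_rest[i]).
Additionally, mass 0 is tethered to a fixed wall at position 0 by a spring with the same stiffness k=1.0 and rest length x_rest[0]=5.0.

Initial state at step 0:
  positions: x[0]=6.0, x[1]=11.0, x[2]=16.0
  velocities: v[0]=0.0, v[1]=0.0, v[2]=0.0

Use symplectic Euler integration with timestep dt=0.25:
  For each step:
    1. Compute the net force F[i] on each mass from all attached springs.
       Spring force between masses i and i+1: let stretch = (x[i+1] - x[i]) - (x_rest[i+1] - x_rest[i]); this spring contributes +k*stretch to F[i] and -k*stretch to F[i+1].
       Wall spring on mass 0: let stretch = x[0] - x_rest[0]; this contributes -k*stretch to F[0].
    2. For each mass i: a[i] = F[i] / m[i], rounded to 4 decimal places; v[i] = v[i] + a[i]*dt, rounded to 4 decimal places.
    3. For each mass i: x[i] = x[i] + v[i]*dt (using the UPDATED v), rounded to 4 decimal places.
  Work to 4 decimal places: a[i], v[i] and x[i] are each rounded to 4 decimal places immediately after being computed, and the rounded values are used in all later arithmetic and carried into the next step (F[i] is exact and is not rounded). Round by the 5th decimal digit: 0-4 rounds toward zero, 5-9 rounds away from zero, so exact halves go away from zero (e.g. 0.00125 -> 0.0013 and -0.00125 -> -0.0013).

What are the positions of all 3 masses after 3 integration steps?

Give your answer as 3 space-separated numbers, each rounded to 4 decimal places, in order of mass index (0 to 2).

Answer: 5.6628 10.9815 15.9998

Derivation:
Step 0: x=[6.0000 11.0000 16.0000] v=[0.0000 0.0000 0.0000]
Step 1: x=[5.9375 11.0000 16.0000] v=[-0.2500 0.0000 0.0000]
Step 2: x=[5.8203 10.9961 16.0000] v=[-0.4688 -0.0156 0.0000]
Step 3: x=[5.6628 10.9815 15.9998] v=[-0.6299 -0.0586 -0.0010]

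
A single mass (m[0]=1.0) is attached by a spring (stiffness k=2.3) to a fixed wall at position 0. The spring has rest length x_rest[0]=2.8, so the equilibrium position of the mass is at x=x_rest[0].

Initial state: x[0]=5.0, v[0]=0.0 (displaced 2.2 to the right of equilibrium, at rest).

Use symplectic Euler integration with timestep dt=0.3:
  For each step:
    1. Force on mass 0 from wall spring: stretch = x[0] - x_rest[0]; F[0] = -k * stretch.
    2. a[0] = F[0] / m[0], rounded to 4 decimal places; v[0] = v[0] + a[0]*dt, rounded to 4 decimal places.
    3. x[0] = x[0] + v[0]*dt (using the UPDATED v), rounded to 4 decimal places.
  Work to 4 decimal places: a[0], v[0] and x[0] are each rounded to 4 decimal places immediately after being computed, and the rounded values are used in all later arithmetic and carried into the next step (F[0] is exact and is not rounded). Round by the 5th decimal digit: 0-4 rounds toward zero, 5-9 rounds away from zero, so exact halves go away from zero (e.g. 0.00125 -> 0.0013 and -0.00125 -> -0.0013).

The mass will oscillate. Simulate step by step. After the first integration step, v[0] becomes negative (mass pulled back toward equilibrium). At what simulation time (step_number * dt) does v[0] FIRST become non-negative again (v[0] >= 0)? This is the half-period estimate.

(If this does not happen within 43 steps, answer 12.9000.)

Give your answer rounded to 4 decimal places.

Answer: 2.1000

Derivation:
Step 0: x=[5.0000] v=[0.0000]
Step 1: x=[4.5446] v=[-1.5180]
Step 2: x=[3.7281] v=[-2.7218]
Step 3: x=[2.7194] v=[-3.3622]
Step 4: x=[1.7274] v=[-3.3066]
Step 5: x=[0.9575] v=[-2.5665]
Step 6: x=[0.5689] v=[-1.2952]
Step 7: x=[0.6422] v=[0.2443]
First v>=0 after going negative at step 7, time=2.1000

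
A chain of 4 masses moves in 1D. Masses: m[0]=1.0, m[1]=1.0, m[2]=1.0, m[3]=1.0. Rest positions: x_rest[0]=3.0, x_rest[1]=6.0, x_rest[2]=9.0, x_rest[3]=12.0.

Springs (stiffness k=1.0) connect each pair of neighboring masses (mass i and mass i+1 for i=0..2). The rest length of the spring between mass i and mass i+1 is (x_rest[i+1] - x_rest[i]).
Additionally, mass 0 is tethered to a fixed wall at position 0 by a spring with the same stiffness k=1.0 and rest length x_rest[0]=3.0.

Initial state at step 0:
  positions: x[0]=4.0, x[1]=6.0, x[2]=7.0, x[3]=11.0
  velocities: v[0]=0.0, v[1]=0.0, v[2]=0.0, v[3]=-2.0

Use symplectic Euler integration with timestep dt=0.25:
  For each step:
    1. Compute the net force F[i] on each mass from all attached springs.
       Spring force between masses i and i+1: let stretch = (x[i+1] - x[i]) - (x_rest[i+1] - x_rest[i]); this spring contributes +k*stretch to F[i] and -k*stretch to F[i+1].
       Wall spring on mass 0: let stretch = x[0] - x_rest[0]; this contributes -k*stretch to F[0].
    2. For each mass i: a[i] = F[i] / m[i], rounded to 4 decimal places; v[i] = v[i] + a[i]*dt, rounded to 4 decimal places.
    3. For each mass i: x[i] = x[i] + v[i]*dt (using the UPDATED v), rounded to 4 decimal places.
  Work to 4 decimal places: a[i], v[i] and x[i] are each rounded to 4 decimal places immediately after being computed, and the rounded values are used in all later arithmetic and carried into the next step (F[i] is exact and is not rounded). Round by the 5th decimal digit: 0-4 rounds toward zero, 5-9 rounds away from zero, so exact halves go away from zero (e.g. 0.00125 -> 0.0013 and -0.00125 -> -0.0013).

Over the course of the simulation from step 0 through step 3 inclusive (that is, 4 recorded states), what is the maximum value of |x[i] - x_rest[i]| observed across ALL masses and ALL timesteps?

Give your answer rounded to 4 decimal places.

Step 0: x=[4.0000 6.0000 7.0000 11.0000] v=[0.0000 0.0000 0.0000 -2.0000]
Step 1: x=[3.8750 5.9375 7.1875 10.4375] v=[-0.5000 -0.2500 0.7500 -2.2500]
Step 2: x=[3.6367 5.8242 7.5000 9.8594] v=[-0.9531 -0.4531 1.2500 -2.3125]
Step 3: x=[3.3079 5.6790 7.8552 9.3213] v=[-1.3154 -0.5810 1.4209 -2.1524]
Max displacement = 2.6787

Answer: 2.6787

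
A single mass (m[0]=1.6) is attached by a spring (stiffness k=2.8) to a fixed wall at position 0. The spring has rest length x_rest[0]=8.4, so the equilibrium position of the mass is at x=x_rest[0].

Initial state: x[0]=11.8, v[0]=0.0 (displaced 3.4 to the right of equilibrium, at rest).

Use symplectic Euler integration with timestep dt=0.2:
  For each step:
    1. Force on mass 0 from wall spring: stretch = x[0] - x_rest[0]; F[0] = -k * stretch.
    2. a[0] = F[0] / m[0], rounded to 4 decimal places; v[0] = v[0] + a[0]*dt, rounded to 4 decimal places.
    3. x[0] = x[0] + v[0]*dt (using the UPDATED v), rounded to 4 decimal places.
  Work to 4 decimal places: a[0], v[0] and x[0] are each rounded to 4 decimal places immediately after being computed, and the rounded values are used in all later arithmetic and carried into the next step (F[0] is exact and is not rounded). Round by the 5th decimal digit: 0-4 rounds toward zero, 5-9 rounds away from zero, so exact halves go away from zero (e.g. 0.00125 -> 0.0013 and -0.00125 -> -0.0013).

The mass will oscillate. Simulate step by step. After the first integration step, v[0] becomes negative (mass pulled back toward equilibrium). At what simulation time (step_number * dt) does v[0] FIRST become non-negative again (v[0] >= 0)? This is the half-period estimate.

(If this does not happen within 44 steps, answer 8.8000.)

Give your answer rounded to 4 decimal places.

Answer: 2.4000

Derivation:
Step 0: x=[11.8000] v=[0.0000]
Step 1: x=[11.5620] v=[-1.1900]
Step 2: x=[11.1027] v=[-2.2967]
Step 3: x=[10.4542] v=[-3.2426]
Step 4: x=[9.6619] v=[-3.9616]
Step 5: x=[8.7812] v=[-4.4033]
Step 6: x=[7.8739] v=[-4.5367]
Step 7: x=[7.0034] v=[-4.3526]
Step 8: x=[6.2306] v=[-3.8638]
Step 9: x=[5.6097] v=[-3.1045]
Step 10: x=[5.1841] v=[-2.1279]
Step 11: x=[4.9836] v=[-1.0023]
Step 12: x=[5.0223] v=[0.1934]
First v>=0 after going negative at step 12, time=2.4000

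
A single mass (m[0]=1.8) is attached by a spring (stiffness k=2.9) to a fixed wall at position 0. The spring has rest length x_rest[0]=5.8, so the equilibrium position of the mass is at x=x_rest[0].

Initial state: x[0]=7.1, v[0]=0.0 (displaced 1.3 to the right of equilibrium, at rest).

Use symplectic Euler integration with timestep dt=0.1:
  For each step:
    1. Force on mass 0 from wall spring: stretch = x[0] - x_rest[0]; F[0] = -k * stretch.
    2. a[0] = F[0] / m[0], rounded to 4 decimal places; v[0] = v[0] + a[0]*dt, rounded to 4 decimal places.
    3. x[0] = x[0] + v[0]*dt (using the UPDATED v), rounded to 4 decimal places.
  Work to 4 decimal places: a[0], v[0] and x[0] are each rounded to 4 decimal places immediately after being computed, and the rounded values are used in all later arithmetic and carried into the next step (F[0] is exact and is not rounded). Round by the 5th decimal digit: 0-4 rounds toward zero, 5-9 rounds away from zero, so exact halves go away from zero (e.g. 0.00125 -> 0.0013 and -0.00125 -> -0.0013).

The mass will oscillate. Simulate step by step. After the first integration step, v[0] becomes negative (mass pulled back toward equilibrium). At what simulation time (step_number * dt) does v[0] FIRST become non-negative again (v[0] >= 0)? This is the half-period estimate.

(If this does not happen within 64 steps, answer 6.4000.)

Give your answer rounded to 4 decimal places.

Answer: 2.5000

Derivation:
Step 0: x=[7.1000] v=[0.0000]
Step 1: x=[7.0791] v=[-0.2094]
Step 2: x=[7.0376] v=[-0.4155]
Step 3: x=[6.9761] v=[-0.6149]
Step 4: x=[6.8957] v=[-0.8044]
Step 5: x=[6.7976] v=[-0.9809]
Step 6: x=[6.6834] v=[-1.1416]
Step 7: x=[6.5550] v=[-1.2839]
Step 8: x=[6.4145] v=[-1.4055]
Step 9: x=[6.2641] v=[-1.5045]
Step 10: x=[6.1062] v=[-1.5793]
Step 11: x=[5.9433] v=[-1.6286]
Step 12: x=[5.7781] v=[-1.6517]
Step 13: x=[5.6133] v=[-1.6482]
Step 14: x=[5.4515] v=[-1.6181]
Step 15: x=[5.2953] v=[-1.5620]
Step 16: x=[5.1472] v=[-1.4807]
Step 17: x=[5.0097] v=[-1.3755]
Step 18: x=[4.8849] v=[-1.2482]
Step 19: x=[4.7748] v=[-1.1008]
Step 20: x=[4.6812] v=[-0.9356]
Step 21: x=[4.6057] v=[-0.7554]
Step 22: x=[4.5494] v=[-0.5630]
Step 23: x=[4.5133] v=[-0.3615]
Step 24: x=[4.4979] v=[-0.1542]
Step 25: x=[4.5035] v=[0.0556]
First v>=0 after going negative at step 25, time=2.5000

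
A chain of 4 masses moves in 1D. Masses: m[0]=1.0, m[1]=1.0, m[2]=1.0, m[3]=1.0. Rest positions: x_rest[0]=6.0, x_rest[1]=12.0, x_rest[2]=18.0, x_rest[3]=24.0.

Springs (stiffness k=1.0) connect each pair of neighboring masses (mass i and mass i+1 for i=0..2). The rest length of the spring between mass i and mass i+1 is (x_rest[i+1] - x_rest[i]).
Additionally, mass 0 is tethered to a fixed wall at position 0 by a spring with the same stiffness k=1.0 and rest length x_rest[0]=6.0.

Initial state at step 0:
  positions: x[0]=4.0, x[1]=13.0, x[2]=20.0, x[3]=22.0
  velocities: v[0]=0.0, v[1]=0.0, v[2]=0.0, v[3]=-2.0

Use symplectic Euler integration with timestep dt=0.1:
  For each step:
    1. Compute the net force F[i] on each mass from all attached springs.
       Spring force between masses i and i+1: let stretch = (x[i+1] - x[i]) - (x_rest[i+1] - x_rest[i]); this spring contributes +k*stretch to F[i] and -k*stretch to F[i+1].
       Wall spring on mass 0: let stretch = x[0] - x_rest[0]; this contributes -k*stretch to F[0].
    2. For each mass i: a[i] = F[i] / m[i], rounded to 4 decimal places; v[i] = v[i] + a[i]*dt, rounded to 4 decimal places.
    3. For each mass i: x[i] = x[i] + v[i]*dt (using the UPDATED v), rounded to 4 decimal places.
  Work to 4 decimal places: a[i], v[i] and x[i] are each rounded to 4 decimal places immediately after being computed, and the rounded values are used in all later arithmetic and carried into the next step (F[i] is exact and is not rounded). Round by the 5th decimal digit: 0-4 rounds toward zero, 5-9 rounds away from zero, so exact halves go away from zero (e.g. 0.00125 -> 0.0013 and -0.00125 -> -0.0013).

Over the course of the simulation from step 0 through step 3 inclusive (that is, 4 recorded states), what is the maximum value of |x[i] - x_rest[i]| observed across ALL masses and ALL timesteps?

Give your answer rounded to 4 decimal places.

Step 0: x=[4.0000 13.0000 20.0000 22.0000] v=[0.0000 0.0000 0.0000 -2.0000]
Step 1: x=[4.0500 12.9800 19.9500 21.8400] v=[0.5000 -0.2000 -0.5000 -1.6000]
Step 2: x=[4.1488 12.9404 19.8492 21.7211] v=[0.9880 -0.3960 -1.0080 -1.1890]
Step 3: x=[4.2940 12.8820 19.6980 21.6435] v=[1.4523 -0.5843 -1.5117 -0.7762]
Max displacement = 2.3565

Answer: 2.3565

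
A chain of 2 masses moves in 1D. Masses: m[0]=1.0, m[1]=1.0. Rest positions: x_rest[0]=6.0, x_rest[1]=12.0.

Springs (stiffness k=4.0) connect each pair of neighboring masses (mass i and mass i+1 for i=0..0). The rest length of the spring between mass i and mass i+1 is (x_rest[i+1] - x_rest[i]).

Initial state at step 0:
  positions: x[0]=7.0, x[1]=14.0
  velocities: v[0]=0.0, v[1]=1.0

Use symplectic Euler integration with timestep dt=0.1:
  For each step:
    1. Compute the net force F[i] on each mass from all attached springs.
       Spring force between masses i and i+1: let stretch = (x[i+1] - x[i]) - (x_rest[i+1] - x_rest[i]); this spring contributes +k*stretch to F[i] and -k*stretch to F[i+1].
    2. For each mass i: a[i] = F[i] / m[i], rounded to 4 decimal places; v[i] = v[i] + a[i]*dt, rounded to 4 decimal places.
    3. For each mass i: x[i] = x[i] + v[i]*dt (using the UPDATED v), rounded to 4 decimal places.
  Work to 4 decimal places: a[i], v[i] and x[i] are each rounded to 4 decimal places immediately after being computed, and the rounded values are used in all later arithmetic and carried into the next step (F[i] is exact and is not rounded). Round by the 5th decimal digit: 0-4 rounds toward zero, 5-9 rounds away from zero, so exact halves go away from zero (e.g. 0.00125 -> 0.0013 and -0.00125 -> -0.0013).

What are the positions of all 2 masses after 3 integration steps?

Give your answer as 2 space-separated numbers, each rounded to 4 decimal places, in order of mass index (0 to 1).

Answer: 7.2399 14.0601

Derivation:
Step 0: x=[7.0000 14.0000] v=[0.0000 1.0000]
Step 1: x=[7.0400 14.0600] v=[0.4000 0.6000]
Step 2: x=[7.1208 14.0792] v=[0.8080 0.1920]
Step 3: x=[7.2399 14.0601] v=[1.1914 -0.1914]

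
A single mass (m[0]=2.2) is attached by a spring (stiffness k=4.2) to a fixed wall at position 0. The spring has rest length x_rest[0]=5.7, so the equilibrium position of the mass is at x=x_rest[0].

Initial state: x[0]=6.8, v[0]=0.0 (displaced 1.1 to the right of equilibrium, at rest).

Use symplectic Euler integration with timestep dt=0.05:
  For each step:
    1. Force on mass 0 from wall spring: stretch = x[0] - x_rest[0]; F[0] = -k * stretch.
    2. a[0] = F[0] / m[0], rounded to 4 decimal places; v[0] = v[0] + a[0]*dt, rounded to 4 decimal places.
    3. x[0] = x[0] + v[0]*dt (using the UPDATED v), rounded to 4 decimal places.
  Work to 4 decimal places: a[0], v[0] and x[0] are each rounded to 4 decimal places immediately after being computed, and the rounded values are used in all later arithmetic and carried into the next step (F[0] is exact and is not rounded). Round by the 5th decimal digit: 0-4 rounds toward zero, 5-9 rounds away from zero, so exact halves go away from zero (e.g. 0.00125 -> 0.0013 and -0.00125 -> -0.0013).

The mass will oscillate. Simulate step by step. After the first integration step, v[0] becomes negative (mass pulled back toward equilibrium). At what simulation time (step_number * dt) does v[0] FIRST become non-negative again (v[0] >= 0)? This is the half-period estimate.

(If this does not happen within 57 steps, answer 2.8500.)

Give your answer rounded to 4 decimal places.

Step 0: x=[6.8000] v=[0.0000]
Step 1: x=[6.7948] v=[-0.1050]
Step 2: x=[6.7843] v=[-0.2095]
Step 3: x=[6.7687] v=[-0.3130]
Step 4: x=[6.7480] v=[-0.4150]
Step 5: x=[6.7223] v=[-0.5150]
Step 6: x=[6.6917] v=[-0.6126]
Step 7: x=[6.6563] v=[-0.7073]
Step 8: x=[6.6164] v=[-0.7986]
Step 9: x=[6.5721] v=[-0.8861]
Step 10: x=[6.5236] v=[-0.9693]
Step 11: x=[6.4712] v=[-1.0479]
Step 12: x=[6.4151] v=[-1.1215]
Step 13: x=[6.3556] v=[-1.1898]
Step 14: x=[6.2930] v=[-1.2524]
Step 15: x=[6.2276] v=[-1.3090]
Step 16: x=[6.1596] v=[-1.3594]
Step 17: x=[6.0894] v=[-1.4033]
Step 18: x=[6.0174] v=[-1.4405]
Step 19: x=[5.9439] v=[-1.4708]
Step 20: x=[5.8692] v=[-1.4941]
Step 21: x=[5.7937] v=[-1.5103]
Step 22: x=[5.7177] v=[-1.5192]
Step 23: x=[5.6417] v=[-1.5209]
Step 24: x=[5.5659] v=[-1.5153]
Step 25: x=[5.4908] v=[-1.5025]
Step 26: x=[5.4167] v=[-1.4825]
Step 27: x=[5.3439] v=[-1.4555]
Step 28: x=[5.2728] v=[-1.4215]
Step 29: x=[5.2038] v=[-1.3807]
Step 30: x=[5.1371] v=[-1.3333]
Step 31: x=[5.0731] v=[-1.2796]
Step 32: x=[5.0121] v=[-1.2198]
Step 33: x=[4.9544] v=[-1.1541]
Step 34: x=[4.9003] v=[-1.0829]
Step 35: x=[4.8500] v=[-1.0066]
Step 36: x=[4.8037] v=[-0.9255]
Step 37: x=[4.7617] v=[-0.8399]
Step 38: x=[4.7242] v=[-0.7503]
Step 39: x=[4.6913] v=[-0.6572]
Step 40: x=[4.6633] v=[-0.5609]
Step 41: x=[4.6402] v=[-0.4619]
Step 42: x=[4.6222] v=[-0.3607]
Step 43: x=[4.6093] v=[-0.2578]
Step 44: x=[4.6016] v=[-0.1537]
Step 45: x=[4.5992] v=[-0.0489]
Step 46: x=[4.6020] v=[0.0562]
First v>=0 after going negative at step 46, time=2.3000

Answer: 2.3000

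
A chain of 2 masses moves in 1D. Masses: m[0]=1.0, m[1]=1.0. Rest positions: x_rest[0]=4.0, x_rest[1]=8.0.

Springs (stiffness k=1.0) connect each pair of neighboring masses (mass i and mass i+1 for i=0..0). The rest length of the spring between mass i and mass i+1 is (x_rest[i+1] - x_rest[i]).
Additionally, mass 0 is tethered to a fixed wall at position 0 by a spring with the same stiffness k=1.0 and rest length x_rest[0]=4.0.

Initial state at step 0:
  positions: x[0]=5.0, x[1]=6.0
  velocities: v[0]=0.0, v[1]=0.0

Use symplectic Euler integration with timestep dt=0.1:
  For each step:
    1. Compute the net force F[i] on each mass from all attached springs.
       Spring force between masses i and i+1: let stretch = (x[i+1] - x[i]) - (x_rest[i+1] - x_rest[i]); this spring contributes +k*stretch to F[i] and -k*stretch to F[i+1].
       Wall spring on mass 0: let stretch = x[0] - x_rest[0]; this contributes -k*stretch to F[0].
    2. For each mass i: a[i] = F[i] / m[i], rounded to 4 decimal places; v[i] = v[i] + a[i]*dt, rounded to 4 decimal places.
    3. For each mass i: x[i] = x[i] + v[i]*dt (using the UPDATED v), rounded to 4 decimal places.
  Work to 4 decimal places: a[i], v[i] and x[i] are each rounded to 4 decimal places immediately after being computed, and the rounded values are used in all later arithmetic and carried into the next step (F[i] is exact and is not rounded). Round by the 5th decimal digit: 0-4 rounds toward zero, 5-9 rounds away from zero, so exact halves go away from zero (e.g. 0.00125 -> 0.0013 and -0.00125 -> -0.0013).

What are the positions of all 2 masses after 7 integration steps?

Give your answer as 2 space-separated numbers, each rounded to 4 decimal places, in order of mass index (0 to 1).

Answer: 4.0126 6.7555

Derivation:
Step 0: x=[5.0000 6.0000] v=[0.0000 0.0000]
Step 1: x=[4.9600 6.0300] v=[-0.4000 0.3000]
Step 2: x=[4.8811 6.0893] v=[-0.7890 0.5930]
Step 3: x=[4.7655 6.1765] v=[-1.1563 0.8722]
Step 4: x=[4.6163 6.2896] v=[-1.4918 1.1311]
Step 5: x=[4.4377 6.4260] v=[-1.7861 1.3638]
Step 6: x=[4.2346 6.5825] v=[-2.0310 1.5650]
Step 7: x=[4.0126 6.7555] v=[-2.2197 1.7302]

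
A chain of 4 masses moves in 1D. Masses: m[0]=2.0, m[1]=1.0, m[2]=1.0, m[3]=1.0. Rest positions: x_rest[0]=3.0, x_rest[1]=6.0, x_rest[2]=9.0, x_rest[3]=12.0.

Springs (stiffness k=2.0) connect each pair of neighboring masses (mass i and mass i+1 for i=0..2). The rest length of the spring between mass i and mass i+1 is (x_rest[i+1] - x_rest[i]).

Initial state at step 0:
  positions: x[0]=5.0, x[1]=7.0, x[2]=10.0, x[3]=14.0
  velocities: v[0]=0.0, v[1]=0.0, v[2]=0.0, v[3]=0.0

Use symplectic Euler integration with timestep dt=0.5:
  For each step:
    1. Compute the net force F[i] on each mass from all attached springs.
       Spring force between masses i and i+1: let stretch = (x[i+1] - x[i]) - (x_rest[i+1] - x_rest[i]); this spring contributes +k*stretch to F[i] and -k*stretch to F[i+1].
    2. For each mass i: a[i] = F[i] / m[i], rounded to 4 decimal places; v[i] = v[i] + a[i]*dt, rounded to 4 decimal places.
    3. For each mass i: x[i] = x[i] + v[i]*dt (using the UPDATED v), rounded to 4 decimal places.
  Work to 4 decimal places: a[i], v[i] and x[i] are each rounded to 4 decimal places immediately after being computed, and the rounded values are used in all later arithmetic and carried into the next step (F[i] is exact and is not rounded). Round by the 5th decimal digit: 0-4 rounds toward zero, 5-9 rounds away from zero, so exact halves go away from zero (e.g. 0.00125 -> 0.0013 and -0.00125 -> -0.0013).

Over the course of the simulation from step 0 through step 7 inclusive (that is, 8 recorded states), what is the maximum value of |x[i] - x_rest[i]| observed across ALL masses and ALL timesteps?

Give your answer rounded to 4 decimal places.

Answer: 2.4083

Derivation:
Step 0: x=[5.0000 7.0000 10.0000 14.0000] v=[0.0000 0.0000 0.0000 0.0000]
Step 1: x=[4.7500 7.5000 10.5000 13.5000] v=[-0.5000 1.0000 1.0000 -1.0000]
Step 2: x=[4.4375 8.1250 11.0000 13.0000] v=[-0.6250 1.2500 1.0000 -1.0000]
Step 3: x=[4.2969 8.3438 11.0625 13.0000] v=[-0.2813 0.4375 0.1250 0.0000]
Step 4: x=[4.4180 7.8985 10.7344 13.5313] v=[0.2422 -0.8907 -0.6562 1.0625]
Step 5: x=[4.6593 7.1309 10.3868 14.1641] v=[0.4825 -1.5353 -0.6952 1.2656]
Step 6: x=[4.7685 6.7554 10.2999 14.4083] v=[0.2183 -0.7510 -0.1738 0.4883]
Step 7: x=[4.6244 7.1587 10.4950 14.0983] v=[-0.2883 0.8066 0.3901 -0.6201]
Max displacement = 2.4083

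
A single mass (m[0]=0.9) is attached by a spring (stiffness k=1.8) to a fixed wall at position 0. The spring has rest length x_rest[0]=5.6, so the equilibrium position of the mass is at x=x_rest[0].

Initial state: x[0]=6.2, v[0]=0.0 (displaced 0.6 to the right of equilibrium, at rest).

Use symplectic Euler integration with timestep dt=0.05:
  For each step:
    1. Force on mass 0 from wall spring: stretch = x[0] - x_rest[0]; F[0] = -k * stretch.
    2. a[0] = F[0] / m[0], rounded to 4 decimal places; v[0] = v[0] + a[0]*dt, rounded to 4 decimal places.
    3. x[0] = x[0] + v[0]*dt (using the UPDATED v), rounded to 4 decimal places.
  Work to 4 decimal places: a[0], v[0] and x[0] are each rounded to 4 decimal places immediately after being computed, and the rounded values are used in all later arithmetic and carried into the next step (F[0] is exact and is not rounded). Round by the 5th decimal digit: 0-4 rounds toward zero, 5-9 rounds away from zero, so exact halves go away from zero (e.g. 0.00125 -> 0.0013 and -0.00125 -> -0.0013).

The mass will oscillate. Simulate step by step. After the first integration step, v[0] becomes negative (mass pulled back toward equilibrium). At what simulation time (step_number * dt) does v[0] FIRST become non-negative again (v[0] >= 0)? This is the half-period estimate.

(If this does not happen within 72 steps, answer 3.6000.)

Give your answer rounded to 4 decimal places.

Step 0: x=[6.2000] v=[0.0000]
Step 1: x=[6.1970] v=[-0.0600]
Step 2: x=[6.1910] v=[-0.1197]
Step 3: x=[6.1821] v=[-0.1788]
Step 4: x=[6.1703] v=[-0.2370]
Step 5: x=[6.1556] v=[-0.2940]
Step 6: x=[6.1381] v=[-0.3496]
Step 7: x=[6.1179] v=[-0.4034]
Step 8: x=[6.0951] v=[-0.4552]
Step 9: x=[6.0699] v=[-0.5047]
Step 10: x=[6.0423] v=[-0.5517]
Step 11: x=[6.0125] v=[-0.5959]
Step 12: x=[5.9806] v=[-0.6372]
Step 13: x=[5.9468] v=[-0.6753]
Step 14: x=[5.9113] v=[-0.7100]
Step 15: x=[5.8742] v=[-0.7411]
Step 16: x=[5.8358] v=[-0.7685]
Step 17: x=[5.7962] v=[-0.7921]
Step 18: x=[5.7556] v=[-0.8117]
Step 19: x=[5.7142] v=[-0.8273]
Step 20: x=[5.6723] v=[-0.8387]
Step 21: x=[5.6300] v=[-0.8459]
Step 22: x=[5.5876] v=[-0.8489]
Step 23: x=[5.5452] v=[-0.8477]
Step 24: x=[5.5031] v=[-0.8422]
Step 25: x=[5.4615] v=[-0.8325]
Step 26: x=[5.4206] v=[-0.8187]
Step 27: x=[5.3806] v=[-0.8008]
Step 28: x=[5.3417] v=[-0.7789]
Step 29: x=[5.3040] v=[-0.7531]
Step 30: x=[5.2678] v=[-0.7235]
Step 31: x=[5.2333] v=[-0.6903]
Step 32: x=[5.2006] v=[-0.6536]
Step 33: x=[5.1699] v=[-0.6137]
Step 34: x=[5.1414] v=[-0.5707]
Step 35: x=[5.1152] v=[-0.5248]
Step 36: x=[5.0914] v=[-0.4763]
Step 37: x=[5.0701] v=[-0.4254]
Step 38: x=[5.0515] v=[-0.3724]
Step 39: x=[5.0356] v=[-0.3176]
Step 40: x=[5.0225] v=[-0.2612]
Step 41: x=[5.0123] v=[-0.2035]
Step 42: x=[5.0051] v=[-0.1447]
Step 43: x=[5.0008] v=[-0.0852]
Step 44: x=[4.9995] v=[-0.0253]
Step 45: x=[5.0012] v=[0.0348]
First v>=0 after going negative at step 45, time=2.2500

Answer: 2.2500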